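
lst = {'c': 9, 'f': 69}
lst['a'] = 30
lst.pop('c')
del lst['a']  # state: {'f': 69}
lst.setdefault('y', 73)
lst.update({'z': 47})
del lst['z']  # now {'f': 69, 'y': 73}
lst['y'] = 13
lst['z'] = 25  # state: {'f': 69, 'y': 13, 'z': 25}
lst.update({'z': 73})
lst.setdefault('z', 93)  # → 73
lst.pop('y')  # 13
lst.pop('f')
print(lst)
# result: {'z': 73}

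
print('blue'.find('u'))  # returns 2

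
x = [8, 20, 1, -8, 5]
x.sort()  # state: [-8, 1, 5, 8, 20]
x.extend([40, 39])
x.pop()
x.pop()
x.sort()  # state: [-8, 1, 5, 8, 20]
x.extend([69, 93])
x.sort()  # [-8, 1, 5, 8, 20, 69, 93]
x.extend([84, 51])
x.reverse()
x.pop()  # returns -8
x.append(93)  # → [51, 84, 93, 69, 20, 8, 5, 1, 93]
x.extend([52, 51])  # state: [51, 84, 93, 69, 20, 8, 5, 1, 93, 52, 51]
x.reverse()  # [51, 52, 93, 1, 5, 8, 20, 69, 93, 84, 51]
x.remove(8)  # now [51, 52, 93, 1, 5, 20, 69, 93, 84, 51]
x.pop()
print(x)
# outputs [51, 52, 93, 1, 5, 20, 69, 93, 84]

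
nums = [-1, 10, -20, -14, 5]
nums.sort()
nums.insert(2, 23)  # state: [-20, -14, 23, -1, 5, 10]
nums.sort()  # [-20, -14, -1, 5, 10, 23]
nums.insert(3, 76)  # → [-20, -14, -1, 76, 5, 10, 23]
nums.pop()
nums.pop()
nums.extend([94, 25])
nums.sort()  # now [-20, -14, -1, 5, 25, 76, 94]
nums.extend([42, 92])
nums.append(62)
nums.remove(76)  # [-20, -14, -1, 5, 25, 94, 42, 92, 62]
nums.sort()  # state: [-20, -14, -1, 5, 25, 42, 62, 92, 94]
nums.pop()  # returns 94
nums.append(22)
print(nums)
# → [-20, -14, -1, 5, 25, 42, 62, 92, 22]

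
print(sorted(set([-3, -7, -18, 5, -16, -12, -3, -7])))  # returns [-18, -16, -12, -7, -3, 5]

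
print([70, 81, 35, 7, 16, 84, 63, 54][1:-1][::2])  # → [81, 7, 84]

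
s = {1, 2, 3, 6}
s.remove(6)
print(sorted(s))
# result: [1, 2, 3]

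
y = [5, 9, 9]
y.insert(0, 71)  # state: [71, 5, 9, 9]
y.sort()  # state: [5, 9, 9, 71]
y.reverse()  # [71, 9, 9, 5]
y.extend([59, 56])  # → [71, 9, 9, 5, 59, 56]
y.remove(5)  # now [71, 9, 9, 59, 56]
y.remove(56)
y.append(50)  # [71, 9, 9, 59, 50]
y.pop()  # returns 50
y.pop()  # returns 59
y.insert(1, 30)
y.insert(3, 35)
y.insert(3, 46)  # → [71, 30, 9, 46, 35, 9]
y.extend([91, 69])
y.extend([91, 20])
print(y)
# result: [71, 30, 9, 46, 35, 9, 91, 69, 91, 20]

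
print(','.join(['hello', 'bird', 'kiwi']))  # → hello,bird,kiwi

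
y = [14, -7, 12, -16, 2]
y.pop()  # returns 2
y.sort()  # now [-16, -7, 12, 14]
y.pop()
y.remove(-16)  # [-7, 12]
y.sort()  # [-7, 12]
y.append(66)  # [-7, 12, 66]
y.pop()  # 66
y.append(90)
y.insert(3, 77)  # [-7, 12, 90, 77]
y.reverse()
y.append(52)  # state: [77, 90, 12, -7, 52]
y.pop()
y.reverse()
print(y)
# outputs [-7, 12, 90, 77]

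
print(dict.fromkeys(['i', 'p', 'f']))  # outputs {'i': None, 'p': None, 'f': None}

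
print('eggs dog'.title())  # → Eggs Dog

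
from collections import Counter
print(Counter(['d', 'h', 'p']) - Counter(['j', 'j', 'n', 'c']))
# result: Counter({'d': 1, 'h': 1, 'p': 1})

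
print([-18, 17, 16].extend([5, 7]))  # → None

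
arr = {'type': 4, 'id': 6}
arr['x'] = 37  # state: {'type': 4, 'id': 6, 'x': 37}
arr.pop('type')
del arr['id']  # {'x': 37}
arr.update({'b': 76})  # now {'x': 37, 'b': 76}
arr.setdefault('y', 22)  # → 22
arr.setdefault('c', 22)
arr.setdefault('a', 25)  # 25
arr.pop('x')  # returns 37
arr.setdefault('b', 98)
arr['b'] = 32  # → {'b': 32, 'y': 22, 'c': 22, 'a': 25}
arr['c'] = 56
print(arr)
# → {'b': 32, 'y': 22, 'c': 56, 'a': 25}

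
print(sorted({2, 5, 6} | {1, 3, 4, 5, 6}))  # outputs [1, 2, 3, 4, 5, 6]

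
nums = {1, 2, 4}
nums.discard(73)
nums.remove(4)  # {1, 2}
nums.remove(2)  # {1}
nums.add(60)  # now {1, 60}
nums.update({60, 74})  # {1, 60, 74}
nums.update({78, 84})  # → {1, 60, 74, 78, 84}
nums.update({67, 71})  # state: {1, 60, 67, 71, 74, 78, 84}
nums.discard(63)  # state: {1, 60, 67, 71, 74, 78, 84}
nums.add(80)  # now {1, 60, 67, 71, 74, 78, 80, 84}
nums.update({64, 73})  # {1, 60, 64, 67, 71, 73, 74, 78, 80, 84}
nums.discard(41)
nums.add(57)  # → {1, 57, 60, 64, 67, 71, 73, 74, 78, 80, 84}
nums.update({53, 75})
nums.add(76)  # {1, 53, 57, 60, 64, 67, 71, 73, 74, 75, 76, 78, 80, 84}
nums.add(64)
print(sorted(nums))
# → [1, 53, 57, 60, 64, 67, 71, 73, 74, 75, 76, 78, 80, 84]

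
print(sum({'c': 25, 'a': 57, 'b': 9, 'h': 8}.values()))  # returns 99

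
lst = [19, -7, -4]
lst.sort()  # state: [-7, -4, 19]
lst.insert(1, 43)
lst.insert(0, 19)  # [19, -7, 43, -4, 19]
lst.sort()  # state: [-7, -4, 19, 19, 43]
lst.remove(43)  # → [-7, -4, 19, 19]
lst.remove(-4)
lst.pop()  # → 19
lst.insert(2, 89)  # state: [-7, 19, 89]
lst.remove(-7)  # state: [19, 89]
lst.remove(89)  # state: [19]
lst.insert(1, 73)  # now [19, 73]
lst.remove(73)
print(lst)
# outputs [19]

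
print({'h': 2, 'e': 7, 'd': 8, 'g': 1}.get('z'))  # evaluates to None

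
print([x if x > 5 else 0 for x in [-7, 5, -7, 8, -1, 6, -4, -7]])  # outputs [0, 0, 0, 8, 0, 6, 0, 0]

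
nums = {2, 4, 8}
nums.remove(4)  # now {2, 8}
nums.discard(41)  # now {2, 8}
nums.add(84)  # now {2, 8, 84}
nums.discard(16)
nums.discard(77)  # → {2, 8, 84}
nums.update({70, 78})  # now {2, 8, 70, 78, 84}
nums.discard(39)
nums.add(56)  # {2, 8, 56, 70, 78, 84}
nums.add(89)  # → {2, 8, 56, 70, 78, 84, 89}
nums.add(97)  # {2, 8, 56, 70, 78, 84, 89, 97}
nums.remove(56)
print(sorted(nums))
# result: [2, 8, 70, 78, 84, 89, 97]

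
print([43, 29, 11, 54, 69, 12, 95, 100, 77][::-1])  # [77, 100, 95, 12, 69, 54, 11, 29, 43]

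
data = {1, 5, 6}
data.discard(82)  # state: {1, 5, 6}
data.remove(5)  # {1, 6}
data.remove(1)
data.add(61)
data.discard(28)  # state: {6, 61}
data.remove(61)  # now {6}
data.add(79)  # {6, 79}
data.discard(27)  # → {6, 79}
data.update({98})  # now {6, 79, 98}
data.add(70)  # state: {6, 70, 79, 98}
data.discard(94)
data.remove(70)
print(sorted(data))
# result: [6, 79, 98]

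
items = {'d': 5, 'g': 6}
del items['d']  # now {'g': 6}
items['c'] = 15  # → {'g': 6, 'c': 15}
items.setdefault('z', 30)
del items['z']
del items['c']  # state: {'g': 6}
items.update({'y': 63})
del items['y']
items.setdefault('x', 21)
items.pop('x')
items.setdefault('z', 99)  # 99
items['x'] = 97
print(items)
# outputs {'g': 6, 'z': 99, 'x': 97}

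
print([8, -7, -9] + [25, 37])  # [8, -7, -9, 25, 37]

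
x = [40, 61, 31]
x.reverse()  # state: [31, 61, 40]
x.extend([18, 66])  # [31, 61, 40, 18, 66]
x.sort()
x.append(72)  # [18, 31, 40, 61, 66, 72]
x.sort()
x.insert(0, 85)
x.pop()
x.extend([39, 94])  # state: [85, 18, 31, 40, 61, 66, 39, 94]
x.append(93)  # [85, 18, 31, 40, 61, 66, 39, 94, 93]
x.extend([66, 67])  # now [85, 18, 31, 40, 61, 66, 39, 94, 93, 66, 67]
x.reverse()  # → [67, 66, 93, 94, 39, 66, 61, 40, 31, 18, 85]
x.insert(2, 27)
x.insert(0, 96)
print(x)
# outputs [96, 67, 66, 27, 93, 94, 39, 66, 61, 40, 31, 18, 85]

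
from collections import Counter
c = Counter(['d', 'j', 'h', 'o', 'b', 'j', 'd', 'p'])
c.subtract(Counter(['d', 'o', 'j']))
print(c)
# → Counter({'d': 1, 'j': 1, 'h': 1, 'b': 1, 'p': 1, 'o': 0})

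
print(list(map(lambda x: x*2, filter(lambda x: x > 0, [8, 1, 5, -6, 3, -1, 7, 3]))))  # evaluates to [16, 2, 10, 6, 14, 6]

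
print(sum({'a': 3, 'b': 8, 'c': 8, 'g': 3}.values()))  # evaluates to 22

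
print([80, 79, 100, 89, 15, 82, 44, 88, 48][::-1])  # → [48, 88, 44, 82, 15, 89, 100, 79, 80]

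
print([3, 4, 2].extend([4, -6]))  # None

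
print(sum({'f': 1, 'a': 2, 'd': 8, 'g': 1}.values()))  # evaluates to 12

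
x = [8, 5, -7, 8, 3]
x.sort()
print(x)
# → [-7, 3, 5, 8, 8]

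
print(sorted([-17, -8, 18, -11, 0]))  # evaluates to [-17, -11, -8, 0, 18]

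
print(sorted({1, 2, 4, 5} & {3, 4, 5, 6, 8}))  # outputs [4, 5]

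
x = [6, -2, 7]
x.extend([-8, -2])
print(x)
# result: [6, -2, 7, -8, -2]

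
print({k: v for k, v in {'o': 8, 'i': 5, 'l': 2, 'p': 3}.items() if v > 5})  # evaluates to {'o': 8}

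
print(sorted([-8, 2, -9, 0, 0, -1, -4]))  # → [-9, -8, -4, -1, 0, 0, 2]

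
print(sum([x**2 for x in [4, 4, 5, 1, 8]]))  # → 122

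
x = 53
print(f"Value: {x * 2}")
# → Value: 106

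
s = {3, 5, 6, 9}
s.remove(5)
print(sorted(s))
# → [3, 6, 9]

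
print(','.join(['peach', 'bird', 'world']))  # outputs peach,bird,world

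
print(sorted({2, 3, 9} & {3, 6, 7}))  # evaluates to [3]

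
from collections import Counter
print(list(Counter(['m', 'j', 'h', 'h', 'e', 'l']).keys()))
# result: ['m', 'j', 'h', 'e', 'l']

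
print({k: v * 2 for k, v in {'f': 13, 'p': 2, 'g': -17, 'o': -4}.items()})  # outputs {'f': 26, 'p': 4, 'g': -34, 'o': -8}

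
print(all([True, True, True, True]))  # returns True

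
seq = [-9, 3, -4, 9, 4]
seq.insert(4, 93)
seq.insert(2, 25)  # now [-9, 3, 25, -4, 9, 93, 4]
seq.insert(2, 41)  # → [-9, 3, 41, 25, -4, 9, 93, 4]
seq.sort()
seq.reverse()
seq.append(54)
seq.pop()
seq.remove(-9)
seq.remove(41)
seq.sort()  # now [-4, 3, 4, 9, 25, 93]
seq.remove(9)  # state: [-4, 3, 4, 25, 93]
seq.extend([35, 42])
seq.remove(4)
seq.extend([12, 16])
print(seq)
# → [-4, 3, 25, 93, 35, 42, 12, 16]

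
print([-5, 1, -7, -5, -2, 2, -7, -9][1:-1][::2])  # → [1, -5, 2]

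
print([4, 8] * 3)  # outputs [4, 8, 4, 8, 4, 8]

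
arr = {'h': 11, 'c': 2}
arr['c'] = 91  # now {'h': 11, 'c': 91}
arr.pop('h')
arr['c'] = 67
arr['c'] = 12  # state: {'c': 12}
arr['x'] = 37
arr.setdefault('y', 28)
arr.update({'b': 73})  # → {'c': 12, 'x': 37, 'y': 28, 'b': 73}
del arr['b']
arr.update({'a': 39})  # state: {'c': 12, 'x': 37, 'y': 28, 'a': 39}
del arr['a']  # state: {'c': 12, 'x': 37, 'y': 28}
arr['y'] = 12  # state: {'c': 12, 'x': 37, 'y': 12}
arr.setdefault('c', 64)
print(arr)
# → {'c': 12, 'x': 37, 'y': 12}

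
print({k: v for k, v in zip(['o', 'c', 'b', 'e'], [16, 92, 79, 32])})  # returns {'o': 16, 'c': 92, 'b': 79, 'e': 32}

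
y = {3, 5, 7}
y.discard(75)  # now {3, 5, 7}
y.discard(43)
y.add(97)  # {3, 5, 7, 97}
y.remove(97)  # {3, 5, 7}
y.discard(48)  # {3, 5, 7}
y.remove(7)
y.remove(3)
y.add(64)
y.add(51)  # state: {5, 51, 64}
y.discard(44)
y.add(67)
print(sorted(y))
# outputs [5, 51, 64, 67]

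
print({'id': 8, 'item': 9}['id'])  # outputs 8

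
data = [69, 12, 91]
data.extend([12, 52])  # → [69, 12, 91, 12, 52]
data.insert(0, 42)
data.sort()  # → [12, 12, 42, 52, 69, 91]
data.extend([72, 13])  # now [12, 12, 42, 52, 69, 91, 72, 13]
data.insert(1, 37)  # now [12, 37, 12, 42, 52, 69, 91, 72, 13]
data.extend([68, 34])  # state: [12, 37, 12, 42, 52, 69, 91, 72, 13, 68, 34]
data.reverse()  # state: [34, 68, 13, 72, 91, 69, 52, 42, 12, 37, 12]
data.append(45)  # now [34, 68, 13, 72, 91, 69, 52, 42, 12, 37, 12, 45]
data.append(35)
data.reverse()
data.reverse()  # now [34, 68, 13, 72, 91, 69, 52, 42, 12, 37, 12, 45, 35]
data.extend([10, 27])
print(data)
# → [34, 68, 13, 72, 91, 69, 52, 42, 12, 37, 12, 45, 35, 10, 27]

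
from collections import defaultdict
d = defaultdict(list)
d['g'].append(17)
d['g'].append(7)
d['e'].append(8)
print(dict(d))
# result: {'g': [17, 7], 'e': [8]}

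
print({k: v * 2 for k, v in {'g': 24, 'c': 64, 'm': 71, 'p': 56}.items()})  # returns {'g': 48, 'c': 128, 'm': 142, 'p': 112}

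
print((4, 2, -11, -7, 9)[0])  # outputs 4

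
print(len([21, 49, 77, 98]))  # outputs 4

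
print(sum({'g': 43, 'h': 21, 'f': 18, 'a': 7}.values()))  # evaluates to 89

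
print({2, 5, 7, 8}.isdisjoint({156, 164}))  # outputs True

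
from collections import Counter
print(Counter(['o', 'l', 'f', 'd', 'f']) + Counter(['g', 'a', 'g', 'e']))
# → Counter({'f': 2, 'g': 2, 'o': 1, 'l': 1, 'd': 1, 'a': 1, 'e': 1})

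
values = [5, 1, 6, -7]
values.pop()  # -7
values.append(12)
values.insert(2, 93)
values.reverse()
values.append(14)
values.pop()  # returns 14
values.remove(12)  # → [6, 93, 1, 5]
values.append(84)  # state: [6, 93, 1, 5, 84]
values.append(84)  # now [6, 93, 1, 5, 84, 84]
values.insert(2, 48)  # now [6, 93, 48, 1, 5, 84, 84]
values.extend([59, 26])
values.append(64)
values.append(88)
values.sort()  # [1, 5, 6, 26, 48, 59, 64, 84, 84, 88, 93]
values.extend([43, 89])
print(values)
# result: [1, 5, 6, 26, 48, 59, 64, 84, 84, 88, 93, 43, 89]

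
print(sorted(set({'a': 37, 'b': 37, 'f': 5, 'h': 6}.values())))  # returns [5, 6, 37]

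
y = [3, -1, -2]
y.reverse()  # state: [-2, -1, 3]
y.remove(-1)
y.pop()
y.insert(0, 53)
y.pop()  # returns -2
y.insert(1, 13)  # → [53, 13]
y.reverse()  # [13, 53]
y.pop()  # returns 53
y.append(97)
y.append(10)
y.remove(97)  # [13, 10]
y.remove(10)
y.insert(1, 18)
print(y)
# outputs [13, 18]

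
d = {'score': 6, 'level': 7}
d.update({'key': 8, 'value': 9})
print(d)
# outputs {'score': 6, 'level': 7, 'key': 8, 'value': 9}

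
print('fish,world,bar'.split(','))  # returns ['fish', 'world', 'bar']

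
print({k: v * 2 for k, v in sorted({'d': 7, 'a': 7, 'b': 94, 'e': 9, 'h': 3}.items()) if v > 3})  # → {'a': 14, 'b': 188, 'd': 14, 'e': 18}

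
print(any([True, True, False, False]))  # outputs True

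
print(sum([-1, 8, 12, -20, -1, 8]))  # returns 6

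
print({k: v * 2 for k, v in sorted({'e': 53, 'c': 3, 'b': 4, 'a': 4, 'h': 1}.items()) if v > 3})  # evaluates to {'a': 8, 'b': 8, 'e': 106}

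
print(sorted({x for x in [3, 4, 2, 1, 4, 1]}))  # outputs [1, 2, 3, 4]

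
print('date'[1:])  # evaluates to ate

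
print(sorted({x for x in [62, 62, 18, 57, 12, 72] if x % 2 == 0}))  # [12, 18, 62, 72]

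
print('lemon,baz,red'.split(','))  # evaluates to ['lemon', 'baz', 'red']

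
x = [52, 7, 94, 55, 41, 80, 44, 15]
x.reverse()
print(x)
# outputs [15, 44, 80, 41, 55, 94, 7, 52]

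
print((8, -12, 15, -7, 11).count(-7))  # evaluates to 1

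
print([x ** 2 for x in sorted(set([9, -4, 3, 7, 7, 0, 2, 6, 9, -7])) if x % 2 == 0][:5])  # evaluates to [16, 0, 4, 36]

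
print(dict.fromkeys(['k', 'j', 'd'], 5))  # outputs {'k': 5, 'j': 5, 'd': 5}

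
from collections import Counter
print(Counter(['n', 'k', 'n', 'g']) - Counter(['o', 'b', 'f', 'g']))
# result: Counter({'n': 2, 'k': 1})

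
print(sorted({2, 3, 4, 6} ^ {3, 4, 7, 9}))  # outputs [2, 6, 7, 9]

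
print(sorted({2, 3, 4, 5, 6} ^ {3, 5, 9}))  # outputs [2, 4, 6, 9]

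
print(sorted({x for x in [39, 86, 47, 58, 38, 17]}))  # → [17, 38, 39, 47, 58, 86]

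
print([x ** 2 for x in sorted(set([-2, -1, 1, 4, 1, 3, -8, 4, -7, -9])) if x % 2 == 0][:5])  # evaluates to [64, 4, 16]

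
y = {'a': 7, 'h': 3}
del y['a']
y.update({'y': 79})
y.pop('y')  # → 79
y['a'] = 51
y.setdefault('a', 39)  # 51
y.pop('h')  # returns 3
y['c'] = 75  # {'a': 51, 'c': 75}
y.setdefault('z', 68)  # 68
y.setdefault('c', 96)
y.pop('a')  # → 51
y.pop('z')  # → 68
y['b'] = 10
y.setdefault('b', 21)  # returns 10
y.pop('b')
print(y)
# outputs {'c': 75}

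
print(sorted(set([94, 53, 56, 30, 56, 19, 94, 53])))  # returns [19, 30, 53, 56, 94]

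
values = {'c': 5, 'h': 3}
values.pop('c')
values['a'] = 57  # {'h': 3, 'a': 57}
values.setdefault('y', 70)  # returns 70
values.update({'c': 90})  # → {'h': 3, 'a': 57, 'y': 70, 'c': 90}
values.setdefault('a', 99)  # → 57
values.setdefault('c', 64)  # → 90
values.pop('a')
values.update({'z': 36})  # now {'h': 3, 'y': 70, 'c': 90, 'z': 36}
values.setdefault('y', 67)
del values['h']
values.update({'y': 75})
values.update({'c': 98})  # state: {'y': 75, 'c': 98, 'z': 36}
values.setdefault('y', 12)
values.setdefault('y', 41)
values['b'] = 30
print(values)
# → {'y': 75, 'c': 98, 'z': 36, 'b': 30}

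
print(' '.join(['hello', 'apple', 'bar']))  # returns hello apple bar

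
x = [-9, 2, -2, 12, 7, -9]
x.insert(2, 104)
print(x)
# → [-9, 2, 104, -2, 12, 7, -9]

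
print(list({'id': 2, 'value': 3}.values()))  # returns [2, 3]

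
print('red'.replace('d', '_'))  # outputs re_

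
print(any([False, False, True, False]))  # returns True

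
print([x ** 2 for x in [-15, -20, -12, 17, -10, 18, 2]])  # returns [225, 400, 144, 289, 100, 324, 4]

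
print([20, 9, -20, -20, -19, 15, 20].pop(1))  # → 9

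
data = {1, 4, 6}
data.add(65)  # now {1, 4, 6, 65}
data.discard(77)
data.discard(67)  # {1, 4, 6, 65}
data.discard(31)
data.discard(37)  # {1, 4, 6, 65}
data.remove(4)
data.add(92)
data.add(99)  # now {1, 6, 65, 92, 99}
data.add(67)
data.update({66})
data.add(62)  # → {1, 6, 62, 65, 66, 67, 92, 99}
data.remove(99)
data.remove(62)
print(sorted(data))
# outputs [1, 6, 65, 66, 67, 92]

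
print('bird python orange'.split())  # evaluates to ['bird', 'python', 'orange']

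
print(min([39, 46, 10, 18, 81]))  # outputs 10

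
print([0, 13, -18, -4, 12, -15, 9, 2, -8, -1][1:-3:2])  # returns [13, -4, -15]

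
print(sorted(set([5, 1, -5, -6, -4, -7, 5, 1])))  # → [-7, -6, -5, -4, 1, 5]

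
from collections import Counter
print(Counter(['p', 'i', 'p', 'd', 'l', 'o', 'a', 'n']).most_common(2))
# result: [('p', 2), ('i', 1)]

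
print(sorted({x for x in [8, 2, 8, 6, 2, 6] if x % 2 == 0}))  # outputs [2, 6, 8]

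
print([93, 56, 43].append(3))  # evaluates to None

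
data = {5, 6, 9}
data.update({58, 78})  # {5, 6, 9, 58, 78}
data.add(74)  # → {5, 6, 9, 58, 74, 78}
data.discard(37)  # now {5, 6, 9, 58, 74, 78}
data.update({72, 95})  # {5, 6, 9, 58, 72, 74, 78, 95}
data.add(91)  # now {5, 6, 9, 58, 72, 74, 78, 91, 95}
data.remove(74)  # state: {5, 6, 9, 58, 72, 78, 91, 95}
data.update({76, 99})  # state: {5, 6, 9, 58, 72, 76, 78, 91, 95, 99}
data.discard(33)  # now {5, 6, 9, 58, 72, 76, 78, 91, 95, 99}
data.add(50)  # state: {5, 6, 9, 50, 58, 72, 76, 78, 91, 95, 99}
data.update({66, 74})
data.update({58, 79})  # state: {5, 6, 9, 50, 58, 66, 72, 74, 76, 78, 79, 91, 95, 99}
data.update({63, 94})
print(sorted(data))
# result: [5, 6, 9, 50, 58, 63, 66, 72, 74, 76, 78, 79, 91, 94, 95, 99]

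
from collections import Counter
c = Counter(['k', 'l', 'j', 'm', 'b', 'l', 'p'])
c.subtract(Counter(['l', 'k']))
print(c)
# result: Counter({'l': 1, 'j': 1, 'm': 1, 'b': 1, 'p': 1, 'k': 0})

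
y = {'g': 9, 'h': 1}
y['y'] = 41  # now {'g': 9, 'h': 1, 'y': 41}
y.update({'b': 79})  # {'g': 9, 'h': 1, 'y': 41, 'b': 79}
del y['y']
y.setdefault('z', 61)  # 61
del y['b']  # {'g': 9, 'h': 1, 'z': 61}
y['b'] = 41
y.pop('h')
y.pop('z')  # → 61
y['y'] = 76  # {'g': 9, 'b': 41, 'y': 76}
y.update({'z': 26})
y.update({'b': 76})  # {'g': 9, 'b': 76, 'y': 76, 'z': 26}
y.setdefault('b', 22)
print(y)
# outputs {'g': 9, 'b': 76, 'y': 76, 'z': 26}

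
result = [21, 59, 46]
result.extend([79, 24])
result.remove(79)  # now [21, 59, 46, 24]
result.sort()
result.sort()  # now [21, 24, 46, 59]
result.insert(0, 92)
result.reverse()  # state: [59, 46, 24, 21, 92]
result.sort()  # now [21, 24, 46, 59, 92]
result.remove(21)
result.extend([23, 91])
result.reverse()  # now [91, 23, 92, 59, 46, 24]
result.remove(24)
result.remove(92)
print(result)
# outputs [91, 23, 59, 46]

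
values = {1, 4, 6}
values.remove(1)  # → {4, 6}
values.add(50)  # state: {4, 6, 50}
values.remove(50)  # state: {4, 6}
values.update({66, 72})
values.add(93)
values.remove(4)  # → {6, 66, 72, 93}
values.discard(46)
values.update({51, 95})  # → {6, 51, 66, 72, 93, 95}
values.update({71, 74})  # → {6, 51, 66, 71, 72, 74, 93, 95}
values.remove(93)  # {6, 51, 66, 71, 72, 74, 95}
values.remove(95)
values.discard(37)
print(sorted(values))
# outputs [6, 51, 66, 71, 72, 74]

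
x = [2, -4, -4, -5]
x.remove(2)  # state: [-4, -4, -5]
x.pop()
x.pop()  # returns -4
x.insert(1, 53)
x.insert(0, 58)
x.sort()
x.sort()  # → [-4, 53, 58]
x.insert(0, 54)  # [54, -4, 53, 58]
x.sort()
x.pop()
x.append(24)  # [-4, 53, 54, 24]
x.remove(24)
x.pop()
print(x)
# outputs [-4, 53]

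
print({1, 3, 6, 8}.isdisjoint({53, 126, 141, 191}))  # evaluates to True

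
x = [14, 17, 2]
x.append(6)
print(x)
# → [14, 17, 2, 6]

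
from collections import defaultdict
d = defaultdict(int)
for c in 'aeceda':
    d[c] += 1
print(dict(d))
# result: {'a': 2, 'e': 2, 'c': 1, 'd': 1}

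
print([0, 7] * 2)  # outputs [0, 7, 0, 7]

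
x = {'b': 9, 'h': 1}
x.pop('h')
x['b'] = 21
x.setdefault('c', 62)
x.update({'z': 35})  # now {'b': 21, 'c': 62, 'z': 35}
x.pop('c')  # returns 62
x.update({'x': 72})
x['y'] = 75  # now {'b': 21, 'z': 35, 'x': 72, 'y': 75}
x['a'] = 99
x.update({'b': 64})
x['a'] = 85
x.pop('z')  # 35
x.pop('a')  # 85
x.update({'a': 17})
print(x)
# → {'b': 64, 'x': 72, 'y': 75, 'a': 17}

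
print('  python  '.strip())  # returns python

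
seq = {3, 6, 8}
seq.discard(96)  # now {3, 6, 8}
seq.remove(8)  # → {3, 6}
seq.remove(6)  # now {3}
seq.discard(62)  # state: {3}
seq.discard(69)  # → {3}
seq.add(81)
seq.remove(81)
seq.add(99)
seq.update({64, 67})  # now {3, 64, 67, 99}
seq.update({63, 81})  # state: {3, 63, 64, 67, 81, 99}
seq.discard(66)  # {3, 63, 64, 67, 81, 99}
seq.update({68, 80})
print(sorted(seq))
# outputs [3, 63, 64, 67, 68, 80, 81, 99]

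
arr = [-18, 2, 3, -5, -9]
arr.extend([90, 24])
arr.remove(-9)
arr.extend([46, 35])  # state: [-18, 2, 3, -5, 90, 24, 46, 35]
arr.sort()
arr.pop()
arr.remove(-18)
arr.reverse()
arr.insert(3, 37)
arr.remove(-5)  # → [46, 35, 24, 37, 3, 2]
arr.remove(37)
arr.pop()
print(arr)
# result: [46, 35, 24, 3]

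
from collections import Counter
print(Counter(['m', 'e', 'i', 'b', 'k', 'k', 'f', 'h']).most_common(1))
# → [('k', 2)]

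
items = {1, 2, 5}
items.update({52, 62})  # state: {1, 2, 5, 52, 62}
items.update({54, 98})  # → {1, 2, 5, 52, 54, 62, 98}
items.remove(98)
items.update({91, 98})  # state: {1, 2, 5, 52, 54, 62, 91, 98}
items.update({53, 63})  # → {1, 2, 5, 52, 53, 54, 62, 63, 91, 98}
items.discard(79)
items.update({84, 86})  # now {1, 2, 5, 52, 53, 54, 62, 63, 84, 86, 91, 98}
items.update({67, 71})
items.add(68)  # {1, 2, 5, 52, 53, 54, 62, 63, 67, 68, 71, 84, 86, 91, 98}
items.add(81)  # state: {1, 2, 5, 52, 53, 54, 62, 63, 67, 68, 71, 81, 84, 86, 91, 98}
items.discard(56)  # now {1, 2, 5, 52, 53, 54, 62, 63, 67, 68, 71, 81, 84, 86, 91, 98}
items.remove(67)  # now {1, 2, 5, 52, 53, 54, 62, 63, 68, 71, 81, 84, 86, 91, 98}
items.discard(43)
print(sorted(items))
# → [1, 2, 5, 52, 53, 54, 62, 63, 68, 71, 81, 84, 86, 91, 98]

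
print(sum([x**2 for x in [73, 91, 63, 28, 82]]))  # 25087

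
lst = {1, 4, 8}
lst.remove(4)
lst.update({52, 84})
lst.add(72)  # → {1, 8, 52, 72, 84}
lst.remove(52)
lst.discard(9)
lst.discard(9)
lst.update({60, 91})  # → {1, 8, 60, 72, 84, 91}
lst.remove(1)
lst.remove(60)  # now {8, 72, 84, 91}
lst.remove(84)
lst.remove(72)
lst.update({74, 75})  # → {8, 74, 75, 91}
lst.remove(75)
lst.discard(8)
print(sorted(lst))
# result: [74, 91]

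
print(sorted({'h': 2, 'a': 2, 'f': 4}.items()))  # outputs [('a', 2), ('f', 4), ('h', 2)]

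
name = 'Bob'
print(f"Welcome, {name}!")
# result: Welcome, Bob!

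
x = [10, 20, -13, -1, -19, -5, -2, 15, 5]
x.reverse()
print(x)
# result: [5, 15, -2, -5, -19, -1, -13, 20, 10]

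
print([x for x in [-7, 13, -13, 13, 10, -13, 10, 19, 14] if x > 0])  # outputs [13, 13, 10, 10, 19, 14]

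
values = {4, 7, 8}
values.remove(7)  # {4, 8}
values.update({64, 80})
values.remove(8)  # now {4, 64, 80}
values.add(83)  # {4, 64, 80, 83}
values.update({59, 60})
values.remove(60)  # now {4, 59, 64, 80, 83}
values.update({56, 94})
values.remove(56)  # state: {4, 59, 64, 80, 83, 94}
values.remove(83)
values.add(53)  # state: {4, 53, 59, 64, 80, 94}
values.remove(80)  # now {4, 53, 59, 64, 94}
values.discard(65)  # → {4, 53, 59, 64, 94}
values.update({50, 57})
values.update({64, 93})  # {4, 50, 53, 57, 59, 64, 93, 94}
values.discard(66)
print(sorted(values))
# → [4, 50, 53, 57, 59, 64, 93, 94]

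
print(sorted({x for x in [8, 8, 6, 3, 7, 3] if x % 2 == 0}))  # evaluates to [6, 8]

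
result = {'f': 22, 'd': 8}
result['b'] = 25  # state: {'f': 22, 'd': 8, 'b': 25}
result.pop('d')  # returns 8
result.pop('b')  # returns 25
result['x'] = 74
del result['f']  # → {'x': 74}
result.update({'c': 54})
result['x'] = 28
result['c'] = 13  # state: {'x': 28, 'c': 13}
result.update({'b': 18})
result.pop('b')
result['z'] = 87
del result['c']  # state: {'x': 28, 'z': 87}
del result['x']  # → {'z': 87}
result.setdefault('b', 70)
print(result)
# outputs {'z': 87, 'b': 70}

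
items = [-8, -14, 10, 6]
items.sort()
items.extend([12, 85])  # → [-14, -8, 6, 10, 12, 85]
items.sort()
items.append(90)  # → [-14, -8, 6, 10, 12, 85, 90]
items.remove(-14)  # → [-8, 6, 10, 12, 85, 90]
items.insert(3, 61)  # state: [-8, 6, 10, 61, 12, 85, 90]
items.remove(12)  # [-8, 6, 10, 61, 85, 90]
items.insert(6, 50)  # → [-8, 6, 10, 61, 85, 90, 50]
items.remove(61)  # [-8, 6, 10, 85, 90, 50]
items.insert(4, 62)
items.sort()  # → [-8, 6, 10, 50, 62, 85, 90]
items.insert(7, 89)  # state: [-8, 6, 10, 50, 62, 85, 90, 89]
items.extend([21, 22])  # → [-8, 6, 10, 50, 62, 85, 90, 89, 21, 22]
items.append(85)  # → [-8, 6, 10, 50, 62, 85, 90, 89, 21, 22, 85]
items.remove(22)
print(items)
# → [-8, 6, 10, 50, 62, 85, 90, 89, 21, 85]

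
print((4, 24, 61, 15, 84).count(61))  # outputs 1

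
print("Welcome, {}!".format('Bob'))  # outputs Welcome, Bob!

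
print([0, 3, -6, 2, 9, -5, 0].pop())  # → 0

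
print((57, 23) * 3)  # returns (57, 23, 57, 23, 57, 23)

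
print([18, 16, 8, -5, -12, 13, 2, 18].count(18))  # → 2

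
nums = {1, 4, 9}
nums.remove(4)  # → {1, 9}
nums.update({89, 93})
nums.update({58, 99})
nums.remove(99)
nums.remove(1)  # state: {9, 58, 89, 93}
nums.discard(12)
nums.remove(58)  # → {9, 89, 93}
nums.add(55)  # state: {9, 55, 89, 93}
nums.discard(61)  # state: {9, 55, 89, 93}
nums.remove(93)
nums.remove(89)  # {9, 55}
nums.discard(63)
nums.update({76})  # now {9, 55, 76}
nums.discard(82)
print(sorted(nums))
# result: [9, 55, 76]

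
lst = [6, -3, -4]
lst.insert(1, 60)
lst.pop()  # -4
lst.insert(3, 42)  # [6, 60, -3, 42]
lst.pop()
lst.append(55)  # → [6, 60, -3, 55]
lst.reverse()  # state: [55, -3, 60, 6]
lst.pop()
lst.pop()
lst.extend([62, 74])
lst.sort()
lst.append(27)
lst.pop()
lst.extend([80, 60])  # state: [-3, 55, 62, 74, 80, 60]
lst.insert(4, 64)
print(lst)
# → [-3, 55, 62, 74, 64, 80, 60]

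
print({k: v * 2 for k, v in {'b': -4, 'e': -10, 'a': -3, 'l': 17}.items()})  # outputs {'b': -8, 'e': -20, 'a': -6, 'l': 34}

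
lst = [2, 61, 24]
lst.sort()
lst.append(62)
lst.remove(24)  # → [2, 61, 62]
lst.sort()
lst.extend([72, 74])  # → [2, 61, 62, 72, 74]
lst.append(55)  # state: [2, 61, 62, 72, 74, 55]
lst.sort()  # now [2, 55, 61, 62, 72, 74]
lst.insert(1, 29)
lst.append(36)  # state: [2, 29, 55, 61, 62, 72, 74, 36]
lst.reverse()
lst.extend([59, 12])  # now [36, 74, 72, 62, 61, 55, 29, 2, 59, 12]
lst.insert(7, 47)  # [36, 74, 72, 62, 61, 55, 29, 47, 2, 59, 12]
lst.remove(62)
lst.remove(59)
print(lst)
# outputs [36, 74, 72, 61, 55, 29, 47, 2, 12]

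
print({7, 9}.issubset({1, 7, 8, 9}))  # True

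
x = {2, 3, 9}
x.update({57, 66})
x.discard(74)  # {2, 3, 9, 57, 66}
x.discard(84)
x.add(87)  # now {2, 3, 9, 57, 66, 87}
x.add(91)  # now {2, 3, 9, 57, 66, 87, 91}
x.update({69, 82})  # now {2, 3, 9, 57, 66, 69, 82, 87, 91}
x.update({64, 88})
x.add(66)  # {2, 3, 9, 57, 64, 66, 69, 82, 87, 88, 91}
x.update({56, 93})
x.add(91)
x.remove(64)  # {2, 3, 9, 56, 57, 66, 69, 82, 87, 88, 91, 93}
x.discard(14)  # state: {2, 3, 9, 56, 57, 66, 69, 82, 87, 88, 91, 93}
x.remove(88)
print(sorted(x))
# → [2, 3, 9, 56, 57, 66, 69, 82, 87, 91, 93]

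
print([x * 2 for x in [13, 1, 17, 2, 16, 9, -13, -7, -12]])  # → [26, 2, 34, 4, 32, 18, -26, -14, -24]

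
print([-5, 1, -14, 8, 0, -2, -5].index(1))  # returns 1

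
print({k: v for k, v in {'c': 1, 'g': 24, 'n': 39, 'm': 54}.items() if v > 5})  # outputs {'g': 24, 'n': 39, 'm': 54}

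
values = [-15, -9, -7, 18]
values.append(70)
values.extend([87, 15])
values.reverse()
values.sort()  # [-15, -9, -7, 15, 18, 70, 87]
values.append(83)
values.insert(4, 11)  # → [-15, -9, -7, 15, 11, 18, 70, 87, 83]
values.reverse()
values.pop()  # -15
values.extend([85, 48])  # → [83, 87, 70, 18, 11, 15, -7, -9, 85, 48]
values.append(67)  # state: [83, 87, 70, 18, 11, 15, -7, -9, 85, 48, 67]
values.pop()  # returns 67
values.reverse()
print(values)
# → [48, 85, -9, -7, 15, 11, 18, 70, 87, 83]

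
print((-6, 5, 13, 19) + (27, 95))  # (-6, 5, 13, 19, 27, 95)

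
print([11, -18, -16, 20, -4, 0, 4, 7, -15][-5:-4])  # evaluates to [-4]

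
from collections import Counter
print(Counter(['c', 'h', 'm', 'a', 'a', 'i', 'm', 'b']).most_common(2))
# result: [('m', 2), ('a', 2)]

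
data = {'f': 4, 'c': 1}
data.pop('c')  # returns 1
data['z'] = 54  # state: {'f': 4, 'z': 54}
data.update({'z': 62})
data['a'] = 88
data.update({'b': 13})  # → {'f': 4, 'z': 62, 'a': 88, 'b': 13}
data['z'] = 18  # {'f': 4, 'z': 18, 'a': 88, 'b': 13}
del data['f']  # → {'z': 18, 'a': 88, 'b': 13}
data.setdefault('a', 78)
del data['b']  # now {'z': 18, 'a': 88}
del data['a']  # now {'z': 18}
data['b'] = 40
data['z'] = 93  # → {'z': 93, 'b': 40}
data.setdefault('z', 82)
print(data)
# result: {'z': 93, 'b': 40}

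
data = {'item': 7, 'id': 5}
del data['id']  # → {'item': 7}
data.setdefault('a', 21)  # 21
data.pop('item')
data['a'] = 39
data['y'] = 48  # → {'a': 39, 'y': 48}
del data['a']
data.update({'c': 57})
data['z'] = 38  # {'y': 48, 'c': 57, 'z': 38}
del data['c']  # {'y': 48, 'z': 38}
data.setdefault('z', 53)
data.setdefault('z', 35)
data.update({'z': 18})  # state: {'y': 48, 'z': 18}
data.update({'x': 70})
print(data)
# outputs {'y': 48, 'z': 18, 'x': 70}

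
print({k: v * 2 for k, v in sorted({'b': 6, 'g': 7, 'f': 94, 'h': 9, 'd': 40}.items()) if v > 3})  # {'b': 12, 'd': 80, 'f': 188, 'g': 14, 'h': 18}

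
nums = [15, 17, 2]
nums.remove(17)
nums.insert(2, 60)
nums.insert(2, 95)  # [15, 2, 95, 60]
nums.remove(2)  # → [15, 95, 60]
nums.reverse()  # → [60, 95, 15]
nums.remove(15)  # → [60, 95]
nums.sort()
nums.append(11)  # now [60, 95, 11]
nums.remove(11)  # [60, 95]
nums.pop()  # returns 95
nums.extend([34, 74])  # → [60, 34, 74]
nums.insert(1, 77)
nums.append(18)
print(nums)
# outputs [60, 77, 34, 74, 18]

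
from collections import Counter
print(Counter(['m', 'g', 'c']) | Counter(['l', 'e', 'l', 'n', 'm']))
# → Counter({'l': 2, 'm': 1, 'g': 1, 'c': 1, 'e': 1, 'n': 1})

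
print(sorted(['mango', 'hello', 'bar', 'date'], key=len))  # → ['bar', 'date', 'mango', 'hello']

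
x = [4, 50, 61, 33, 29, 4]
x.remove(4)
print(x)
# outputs [50, 61, 33, 29, 4]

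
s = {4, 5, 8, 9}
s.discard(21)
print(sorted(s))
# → [4, 5, 8, 9]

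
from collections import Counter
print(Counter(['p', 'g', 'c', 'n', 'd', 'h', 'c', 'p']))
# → Counter({'p': 2, 'c': 2, 'g': 1, 'n': 1, 'd': 1, 'h': 1})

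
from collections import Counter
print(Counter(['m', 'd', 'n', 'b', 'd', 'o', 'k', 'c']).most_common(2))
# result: [('d', 2), ('m', 1)]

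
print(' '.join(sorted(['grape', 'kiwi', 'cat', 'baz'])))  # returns baz cat grape kiwi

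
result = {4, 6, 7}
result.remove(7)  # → {4, 6}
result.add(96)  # {4, 6, 96}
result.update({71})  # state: {4, 6, 71, 96}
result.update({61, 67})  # {4, 6, 61, 67, 71, 96}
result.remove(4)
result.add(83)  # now {6, 61, 67, 71, 83, 96}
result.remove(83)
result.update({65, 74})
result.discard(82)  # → {6, 61, 65, 67, 71, 74, 96}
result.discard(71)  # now {6, 61, 65, 67, 74, 96}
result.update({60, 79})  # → {6, 60, 61, 65, 67, 74, 79, 96}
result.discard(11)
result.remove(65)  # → {6, 60, 61, 67, 74, 79, 96}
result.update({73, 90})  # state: {6, 60, 61, 67, 73, 74, 79, 90, 96}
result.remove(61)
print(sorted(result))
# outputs [6, 60, 67, 73, 74, 79, 90, 96]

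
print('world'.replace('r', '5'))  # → wo5ld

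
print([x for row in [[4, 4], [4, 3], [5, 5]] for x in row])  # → [4, 4, 4, 3, 5, 5]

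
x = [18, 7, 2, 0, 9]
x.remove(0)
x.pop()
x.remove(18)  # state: [7, 2]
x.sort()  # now [2, 7]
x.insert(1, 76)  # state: [2, 76, 7]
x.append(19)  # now [2, 76, 7, 19]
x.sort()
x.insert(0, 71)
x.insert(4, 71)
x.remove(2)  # [71, 7, 19, 71, 76]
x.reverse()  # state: [76, 71, 19, 7, 71]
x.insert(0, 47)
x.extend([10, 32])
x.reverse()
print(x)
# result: [32, 10, 71, 7, 19, 71, 76, 47]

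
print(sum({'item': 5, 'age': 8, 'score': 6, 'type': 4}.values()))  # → 23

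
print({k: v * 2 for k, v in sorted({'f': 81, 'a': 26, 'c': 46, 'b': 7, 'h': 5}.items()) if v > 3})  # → {'a': 52, 'b': 14, 'c': 92, 'f': 162, 'h': 10}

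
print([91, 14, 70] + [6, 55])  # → [91, 14, 70, 6, 55]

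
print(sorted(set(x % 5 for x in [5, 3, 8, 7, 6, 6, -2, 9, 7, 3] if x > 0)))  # [0, 1, 2, 3, 4]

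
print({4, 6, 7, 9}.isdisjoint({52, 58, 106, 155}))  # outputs True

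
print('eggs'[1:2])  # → g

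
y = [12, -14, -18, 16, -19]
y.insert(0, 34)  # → [34, 12, -14, -18, 16, -19]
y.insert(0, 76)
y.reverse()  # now [-19, 16, -18, -14, 12, 34, 76]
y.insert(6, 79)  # [-19, 16, -18, -14, 12, 34, 79, 76]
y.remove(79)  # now [-19, 16, -18, -14, 12, 34, 76]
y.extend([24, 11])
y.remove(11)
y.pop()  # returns 24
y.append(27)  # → [-19, 16, -18, -14, 12, 34, 76, 27]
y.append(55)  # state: [-19, 16, -18, -14, 12, 34, 76, 27, 55]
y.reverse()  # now [55, 27, 76, 34, 12, -14, -18, 16, -19]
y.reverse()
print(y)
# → [-19, 16, -18, -14, 12, 34, 76, 27, 55]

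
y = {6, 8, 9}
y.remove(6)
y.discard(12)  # {8, 9}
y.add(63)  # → {8, 9, 63}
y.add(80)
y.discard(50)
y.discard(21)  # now {8, 9, 63, 80}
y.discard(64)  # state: {8, 9, 63, 80}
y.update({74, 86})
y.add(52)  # {8, 9, 52, 63, 74, 80, 86}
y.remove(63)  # {8, 9, 52, 74, 80, 86}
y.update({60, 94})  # {8, 9, 52, 60, 74, 80, 86, 94}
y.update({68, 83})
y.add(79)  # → {8, 9, 52, 60, 68, 74, 79, 80, 83, 86, 94}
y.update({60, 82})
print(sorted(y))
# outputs [8, 9, 52, 60, 68, 74, 79, 80, 82, 83, 86, 94]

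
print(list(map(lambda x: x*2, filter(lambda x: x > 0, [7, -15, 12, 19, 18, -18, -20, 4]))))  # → [14, 24, 38, 36, 8]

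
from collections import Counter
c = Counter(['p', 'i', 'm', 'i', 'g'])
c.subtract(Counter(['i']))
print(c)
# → Counter({'p': 1, 'i': 1, 'm': 1, 'g': 1})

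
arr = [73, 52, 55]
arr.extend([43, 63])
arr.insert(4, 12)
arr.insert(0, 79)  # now [79, 73, 52, 55, 43, 12, 63]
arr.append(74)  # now [79, 73, 52, 55, 43, 12, 63, 74]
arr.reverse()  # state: [74, 63, 12, 43, 55, 52, 73, 79]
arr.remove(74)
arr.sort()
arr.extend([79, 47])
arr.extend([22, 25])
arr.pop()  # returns 25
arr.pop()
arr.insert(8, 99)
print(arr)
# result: [12, 43, 52, 55, 63, 73, 79, 79, 99, 47]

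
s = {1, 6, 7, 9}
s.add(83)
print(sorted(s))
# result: [1, 6, 7, 9, 83]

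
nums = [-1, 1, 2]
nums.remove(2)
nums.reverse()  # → [1, -1]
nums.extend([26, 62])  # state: [1, -1, 26, 62]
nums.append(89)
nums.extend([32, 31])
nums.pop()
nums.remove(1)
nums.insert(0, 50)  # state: [50, -1, 26, 62, 89, 32]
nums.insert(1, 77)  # [50, 77, -1, 26, 62, 89, 32]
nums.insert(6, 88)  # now [50, 77, -1, 26, 62, 89, 88, 32]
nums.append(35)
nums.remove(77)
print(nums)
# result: [50, -1, 26, 62, 89, 88, 32, 35]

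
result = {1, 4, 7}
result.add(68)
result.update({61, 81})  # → {1, 4, 7, 61, 68, 81}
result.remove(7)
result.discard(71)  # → {1, 4, 61, 68, 81}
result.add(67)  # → {1, 4, 61, 67, 68, 81}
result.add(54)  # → {1, 4, 54, 61, 67, 68, 81}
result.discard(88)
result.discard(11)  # {1, 4, 54, 61, 67, 68, 81}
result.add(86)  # {1, 4, 54, 61, 67, 68, 81, 86}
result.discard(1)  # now {4, 54, 61, 67, 68, 81, 86}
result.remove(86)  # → {4, 54, 61, 67, 68, 81}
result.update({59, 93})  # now {4, 54, 59, 61, 67, 68, 81, 93}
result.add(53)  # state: {4, 53, 54, 59, 61, 67, 68, 81, 93}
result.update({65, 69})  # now {4, 53, 54, 59, 61, 65, 67, 68, 69, 81, 93}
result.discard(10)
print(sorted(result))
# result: [4, 53, 54, 59, 61, 65, 67, 68, 69, 81, 93]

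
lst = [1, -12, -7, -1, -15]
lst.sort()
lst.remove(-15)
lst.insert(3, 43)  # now [-12, -7, -1, 43, 1]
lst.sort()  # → [-12, -7, -1, 1, 43]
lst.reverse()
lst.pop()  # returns -12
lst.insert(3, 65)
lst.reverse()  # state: [-7, 65, -1, 1, 43]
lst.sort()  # [-7, -1, 1, 43, 65]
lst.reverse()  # [65, 43, 1, -1, -7]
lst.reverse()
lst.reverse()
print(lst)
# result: [65, 43, 1, -1, -7]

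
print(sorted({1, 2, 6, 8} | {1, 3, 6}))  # [1, 2, 3, 6, 8]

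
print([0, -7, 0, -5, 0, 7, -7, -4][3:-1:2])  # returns [-5, 7]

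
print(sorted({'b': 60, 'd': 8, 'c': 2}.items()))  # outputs [('b', 60), ('c', 2), ('d', 8)]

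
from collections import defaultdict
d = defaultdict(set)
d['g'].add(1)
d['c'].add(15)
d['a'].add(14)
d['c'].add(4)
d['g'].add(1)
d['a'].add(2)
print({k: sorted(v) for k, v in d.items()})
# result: {'g': [1], 'c': [4, 15], 'a': [2, 14]}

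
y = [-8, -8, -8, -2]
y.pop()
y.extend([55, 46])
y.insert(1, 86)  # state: [-8, 86, -8, -8, 55, 46]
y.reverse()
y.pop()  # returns -8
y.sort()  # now [-8, -8, 46, 55, 86]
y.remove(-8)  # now [-8, 46, 55, 86]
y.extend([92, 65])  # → [-8, 46, 55, 86, 92, 65]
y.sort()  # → [-8, 46, 55, 65, 86, 92]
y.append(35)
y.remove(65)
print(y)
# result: [-8, 46, 55, 86, 92, 35]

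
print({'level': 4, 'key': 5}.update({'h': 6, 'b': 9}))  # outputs None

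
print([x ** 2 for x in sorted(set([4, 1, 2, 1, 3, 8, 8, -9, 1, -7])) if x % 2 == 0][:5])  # [4, 16, 64]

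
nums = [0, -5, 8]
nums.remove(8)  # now [0, -5]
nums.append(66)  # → [0, -5, 66]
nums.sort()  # [-5, 0, 66]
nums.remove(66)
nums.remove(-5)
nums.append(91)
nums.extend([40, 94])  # [0, 91, 40, 94]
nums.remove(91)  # [0, 40, 94]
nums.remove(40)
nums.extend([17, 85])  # [0, 94, 17, 85]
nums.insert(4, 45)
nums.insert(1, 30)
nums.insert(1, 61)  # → [0, 61, 30, 94, 17, 85, 45]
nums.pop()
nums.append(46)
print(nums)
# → [0, 61, 30, 94, 17, 85, 46]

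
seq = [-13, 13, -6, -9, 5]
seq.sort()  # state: [-13, -9, -6, 5, 13]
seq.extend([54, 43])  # [-13, -9, -6, 5, 13, 54, 43]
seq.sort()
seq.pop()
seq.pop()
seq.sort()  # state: [-13, -9, -6, 5, 13]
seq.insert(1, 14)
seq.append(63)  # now [-13, 14, -9, -6, 5, 13, 63]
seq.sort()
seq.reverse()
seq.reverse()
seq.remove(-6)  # [-13, -9, 5, 13, 14, 63]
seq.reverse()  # [63, 14, 13, 5, -9, -13]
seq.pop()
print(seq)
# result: [63, 14, 13, 5, -9]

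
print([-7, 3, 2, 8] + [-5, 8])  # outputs [-7, 3, 2, 8, -5, 8]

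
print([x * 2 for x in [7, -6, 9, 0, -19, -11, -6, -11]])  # [14, -12, 18, 0, -38, -22, -12, -22]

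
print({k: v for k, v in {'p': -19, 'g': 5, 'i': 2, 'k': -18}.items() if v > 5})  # {}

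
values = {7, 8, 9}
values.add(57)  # {7, 8, 9, 57}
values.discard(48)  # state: {7, 8, 9, 57}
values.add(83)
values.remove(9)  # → {7, 8, 57, 83}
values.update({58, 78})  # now {7, 8, 57, 58, 78, 83}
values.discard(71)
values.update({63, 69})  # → {7, 8, 57, 58, 63, 69, 78, 83}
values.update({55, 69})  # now {7, 8, 55, 57, 58, 63, 69, 78, 83}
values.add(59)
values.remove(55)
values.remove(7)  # {8, 57, 58, 59, 63, 69, 78, 83}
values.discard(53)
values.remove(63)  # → {8, 57, 58, 59, 69, 78, 83}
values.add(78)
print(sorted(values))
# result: [8, 57, 58, 59, 69, 78, 83]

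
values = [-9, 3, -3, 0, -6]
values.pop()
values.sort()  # [-9, -3, 0, 3]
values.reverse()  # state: [3, 0, -3, -9]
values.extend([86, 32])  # [3, 0, -3, -9, 86, 32]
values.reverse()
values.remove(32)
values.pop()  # 3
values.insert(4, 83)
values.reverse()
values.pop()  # 86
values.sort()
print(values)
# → [-9, -3, 0, 83]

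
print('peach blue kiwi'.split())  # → ['peach', 'blue', 'kiwi']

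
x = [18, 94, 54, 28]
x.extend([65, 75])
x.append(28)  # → [18, 94, 54, 28, 65, 75, 28]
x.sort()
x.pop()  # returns 94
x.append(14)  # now [18, 28, 28, 54, 65, 75, 14]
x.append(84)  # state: [18, 28, 28, 54, 65, 75, 14, 84]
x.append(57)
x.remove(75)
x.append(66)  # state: [18, 28, 28, 54, 65, 14, 84, 57, 66]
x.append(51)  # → [18, 28, 28, 54, 65, 14, 84, 57, 66, 51]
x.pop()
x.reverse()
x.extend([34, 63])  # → [66, 57, 84, 14, 65, 54, 28, 28, 18, 34, 63]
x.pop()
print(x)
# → [66, 57, 84, 14, 65, 54, 28, 28, 18, 34]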